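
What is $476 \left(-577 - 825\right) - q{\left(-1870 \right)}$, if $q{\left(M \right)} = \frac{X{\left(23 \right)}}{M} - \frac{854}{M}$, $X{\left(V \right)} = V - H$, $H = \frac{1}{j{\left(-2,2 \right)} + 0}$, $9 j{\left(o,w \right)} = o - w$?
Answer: $- \frac{58727015}{88} \approx -6.6735 \cdot 10^{5}$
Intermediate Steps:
$j{\left(o,w \right)} = - \frac{w}{9} + \frac{o}{9}$ ($j{\left(o,w \right)} = \frac{o - w}{9} = - \frac{w}{9} + \frac{o}{9}$)
$H = - \frac{9}{4}$ ($H = \frac{1}{\left(\left(- \frac{1}{9}\right) 2 + \frac{1}{9} \left(-2\right)\right) + 0} = \frac{1}{\left(- \frac{2}{9} - \frac{2}{9}\right) + 0} = \frac{1}{- \frac{4}{9} + 0} = \frac{1}{- \frac{4}{9}} = - \frac{9}{4} \approx -2.25$)
$X{\left(V \right)} = \frac{9}{4} + V$ ($X{\left(V \right)} = V - - \frac{9}{4} = V + \frac{9}{4} = \frac{9}{4} + V$)
$q{\left(M \right)} = - \frac{3315}{4 M}$ ($q{\left(M \right)} = \frac{\frac{9}{4} + 23}{M} - \frac{854}{M} = \frac{101}{4 M} - \frac{854}{M} = - \frac{3315}{4 M}$)
$476 \left(-577 - 825\right) - q{\left(-1870 \right)} = 476 \left(-577 - 825\right) - - \frac{3315}{4 \left(-1870\right)} = 476 \left(-1402\right) - \left(- \frac{3315}{4}\right) \left(- \frac{1}{1870}\right) = -667352 - \frac{39}{88} = - \frac{58727015}{88}$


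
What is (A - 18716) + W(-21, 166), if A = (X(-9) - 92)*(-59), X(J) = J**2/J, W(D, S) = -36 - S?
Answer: -12959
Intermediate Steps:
X(J) = J
A = 5959 (A = (-9 - 92)*(-59) = -101*(-59) = 5959)
(A - 18716) + W(-21, 166) = (5959 - 18716) + (-36 - 1*166) = -12757 + (-36 - 166) = -12757 - 202 = -12959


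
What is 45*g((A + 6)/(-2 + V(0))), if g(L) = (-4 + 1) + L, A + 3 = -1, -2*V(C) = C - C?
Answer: -180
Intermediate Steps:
V(C) = 0 (V(C) = -(C - C)/2 = -½*0 = 0)
A = -4 (A = -3 - 1 = -4)
g(L) = -3 + L
45*g((A + 6)/(-2 + V(0))) = 45*(-3 + (-4 + 6)/(-2 + 0)) = 45*(-3 + 2/(-2)) = 45*(-3 + 2*(-½)) = 45*(-3 - 1) = 45*(-4) = -180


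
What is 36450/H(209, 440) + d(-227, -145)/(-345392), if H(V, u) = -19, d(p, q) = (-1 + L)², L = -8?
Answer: -12589539939/6562448 ≈ -1918.4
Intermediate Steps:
d(p, q) = 81 (d(p, q) = (-1 - 8)² = (-9)² = 81)
36450/H(209, 440) + d(-227, -145)/(-345392) = 36450/(-19) + 81/(-345392) = 36450*(-1/19) + 81*(-1/345392) = -36450/19 - 81/345392 = -12589539939/6562448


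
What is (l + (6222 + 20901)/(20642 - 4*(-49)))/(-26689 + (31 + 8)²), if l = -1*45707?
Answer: 28861071/15892448 ≈ 1.8160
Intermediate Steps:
l = -45707
(l + (6222 + 20901)/(20642 - 4*(-49)))/(-26689 + (31 + 8)²) = (-45707 + (6222 + 20901)/(20642 - 4*(-49)))/(-26689 + (31 + 8)²) = (-45707 + 27123/(20642 + 196))/(-26689 + 39²) = (-45707 + 27123/20838)/(-26689 + 1521) = (-45707 + 27123*(1/20838))/(-25168) = (-45707 + 9041/6946)*(-1/25168) = -317471781/6946*(-1/25168) = 28861071/15892448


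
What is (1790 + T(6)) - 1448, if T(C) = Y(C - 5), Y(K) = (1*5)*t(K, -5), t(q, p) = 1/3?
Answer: 1031/3 ≈ 343.67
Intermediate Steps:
t(q, p) = ⅓
Y(K) = 5/3 (Y(K) = (1*5)*(⅓) = 5*(⅓) = 5/3)
T(C) = 5/3
(1790 + T(6)) - 1448 = (1790 + 5/3) - 1448 = 5375/3 - 1448 = 1031/3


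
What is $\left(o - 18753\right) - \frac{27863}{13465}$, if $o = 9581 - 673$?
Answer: $- \frac{132590788}{13465} \approx -9847.1$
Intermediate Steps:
$o = 8908$
$\left(o - 18753\right) - \frac{27863}{13465} = \left(8908 - 18753\right) - \frac{27863}{13465} = -9845 - 27863 \cdot \frac{1}{13465} = -9845 - \frac{27863}{13465} = - \frac{132590788}{13465}$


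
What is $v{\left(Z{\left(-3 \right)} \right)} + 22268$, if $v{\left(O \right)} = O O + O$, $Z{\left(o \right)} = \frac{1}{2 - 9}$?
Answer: $\frac{1091126}{49} \approx 22268.0$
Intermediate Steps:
$Z{\left(o \right)} = - \frac{1}{7}$ ($Z{\left(o \right)} = \frac{1}{-7} = - \frac{1}{7}$)
$v{\left(O \right)} = O + O^{2}$ ($v{\left(O \right)} = O^{2} + O = O + O^{2}$)
$v{\left(Z{\left(-3 \right)} \right)} + 22268 = - \frac{1 - \frac{1}{7}}{7} + 22268 = \left(- \frac{1}{7}\right) \frac{6}{7} + 22268 = - \frac{6}{49} + 22268 = \frac{1091126}{49}$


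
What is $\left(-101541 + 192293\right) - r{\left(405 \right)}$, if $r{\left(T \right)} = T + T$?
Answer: $89942$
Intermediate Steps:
$r{\left(T \right)} = 2 T$
$\left(-101541 + 192293\right) - r{\left(405 \right)} = \left(-101541 + 192293\right) - 2 \cdot 405 = 90752 - 810 = 89942$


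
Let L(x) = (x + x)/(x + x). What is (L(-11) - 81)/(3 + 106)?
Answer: -80/109 ≈ -0.73394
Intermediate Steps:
L(x) = 1 (L(x) = (2*x)/((2*x)) = (2*x)*(1/(2*x)) = 1)
(L(-11) - 81)/(3 + 106) = (1 - 81)/(3 + 106) = -80/109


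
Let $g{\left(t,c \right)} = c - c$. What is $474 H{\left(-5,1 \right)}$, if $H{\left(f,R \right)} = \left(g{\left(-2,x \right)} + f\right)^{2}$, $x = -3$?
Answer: $11850$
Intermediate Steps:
$g{\left(t,c \right)} = 0$
$H{\left(f,R \right)} = f^{2}$ ($H{\left(f,R \right)} = \left(0 + f\right)^{2} = f^{2}$)
$474 H{\left(-5,1 \right)} = 474 \left(-5\right)^{2} = 474 \cdot 25 = 11850$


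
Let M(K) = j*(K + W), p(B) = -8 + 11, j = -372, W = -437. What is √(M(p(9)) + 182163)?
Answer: 3*√38179 ≈ 586.18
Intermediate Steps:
p(B) = 3
M(K) = 162564 - 372*K (M(K) = -372*(K - 437) = -372*(-437 + K) = 162564 - 372*K)
√(M(p(9)) + 182163) = √((162564 - 372*3) + 182163) = √((162564 - 1116) + 182163) = √(161448 + 182163) = √343611 = 3*√38179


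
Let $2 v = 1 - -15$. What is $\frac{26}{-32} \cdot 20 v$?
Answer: $-130$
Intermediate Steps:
$v = 8$ ($v = \frac{1 - -15}{2} = \frac{1 + 15}{2} = \frac{1}{2} \cdot 16 = 8$)
$\frac{26}{-32} \cdot 20 v = \frac{26}{-32} \cdot 20 \cdot 8 = 26 \left(- \frac{1}{32}\right) 20 \cdot 8 = \left(- \frac{13}{16}\right) 20 \cdot 8 = \left(- \frac{65}{4}\right) 8 = -130$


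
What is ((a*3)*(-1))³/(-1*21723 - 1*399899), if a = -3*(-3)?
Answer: 19683/421622 ≈ 0.046684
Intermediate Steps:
a = 9
((a*3)*(-1))³/(-1*21723 - 1*399899) = ((9*3)*(-1))³/(-1*21723 - 1*399899) = (27*(-1))³/(-21723 - 399899) = (-27)³/(-421622) = -19683*(-1/421622) = 19683/421622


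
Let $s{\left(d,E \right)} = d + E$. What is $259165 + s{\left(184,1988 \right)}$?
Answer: $261337$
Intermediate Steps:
$s{\left(d,E \right)} = E + d$
$259165 + s{\left(184,1988 \right)} = 259165 + \left(1988 + 184\right) = 259165 + 2172 = 261337$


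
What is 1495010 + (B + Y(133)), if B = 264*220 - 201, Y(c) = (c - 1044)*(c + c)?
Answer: 1310563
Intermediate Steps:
Y(c) = 2*c*(-1044 + c) (Y(c) = (-1044 + c)*(2*c) = 2*c*(-1044 + c))
B = 57879 (B = 58080 - 201 = 57879)
1495010 + (B + Y(133)) = 1495010 + (57879 + 2*133*(-1044 + 133)) = 1495010 + (57879 + 2*133*(-911)) = 1495010 + (57879 - 242326) = 1495010 - 184447 = 1310563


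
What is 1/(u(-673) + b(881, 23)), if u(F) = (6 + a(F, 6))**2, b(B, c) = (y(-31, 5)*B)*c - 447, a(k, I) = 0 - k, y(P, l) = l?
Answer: 1/561909 ≈ 1.7796e-6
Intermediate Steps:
a(k, I) = -k
b(B, c) = -447 + 5*B*c (b(B, c) = (5*B)*c - 447 = 5*B*c - 447 = -447 + 5*B*c)
u(F) = (6 - F)**2
1/(u(-673) + b(881, 23)) = 1/((-6 - 673)**2 + (-447 + 5*881*23)) = 1/((-679)**2 + (-447 + 101315)) = 1/(461041 + 100868) = 1/561909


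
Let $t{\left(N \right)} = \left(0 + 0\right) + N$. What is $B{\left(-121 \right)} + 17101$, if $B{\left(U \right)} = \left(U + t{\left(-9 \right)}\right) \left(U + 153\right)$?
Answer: $12941$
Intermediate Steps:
$t{\left(N \right)} = N$ ($t{\left(N \right)} = 0 + N = N$)
$B{\left(U \right)} = \left(-9 + U\right) \left(153 + U\right)$ ($B{\left(U \right)} = \left(U - 9\right) \left(U + 153\right) = \left(-9 + U\right) \left(153 + U\right)$)
$B{\left(-121 \right)} + 17101 = \left(-1377 + \left(-121\right)^{2} + 144 \left(-121\right)\right) + 17101 = \left(-1377 + 14641 - 17424\right) + 17101 = -4160 + 17101 = 12941$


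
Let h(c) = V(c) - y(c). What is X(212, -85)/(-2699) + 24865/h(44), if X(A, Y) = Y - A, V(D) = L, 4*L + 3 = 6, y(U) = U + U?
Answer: -268338887/941951 ≈ -284.88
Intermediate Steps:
y(U) = 2*U
L = 3/4 (L = -3/4 + (1/4)*6 = -3/4 + 3/2 = 3/4 ≈ 0.75000)
V(D) = 3/4
h(c) = 3/4 - 2*c
X(212, -85)/(-2699) + 24865/h(44) = (-85 - 1*212)/(-2699) + 24865/(3/4 - 2*44) = (-85 - 212)*(-1/2699) + 24865/(3/4 - 88) = -297*(-1/2699) + 24865/(-349/4) = 297/2699 + 24865*(-4/349) = 297/2699 - 99460/349 = -268338887/941951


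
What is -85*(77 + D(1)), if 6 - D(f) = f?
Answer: -6970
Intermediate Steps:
D(f) = 6 - f
-85*(77 + D(1)) = -85*(77 + (6 - 1*1)) = -85*(77 + (6 - 1)) = -85*(77 + 5) = -85*82 = -6970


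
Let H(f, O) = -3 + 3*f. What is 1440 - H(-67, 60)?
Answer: 1644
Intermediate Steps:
1440 - H(-67, 60) = 1440 - (-3 + 3*(-67)) = 1440 - (-3 - 201) = 1440 - 1*(-204) = 1440 + 204 = 1644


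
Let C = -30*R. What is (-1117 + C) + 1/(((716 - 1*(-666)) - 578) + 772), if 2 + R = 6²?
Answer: -3367911/1576 ≈ -2137.0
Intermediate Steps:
R = 34 (R = -2 + 6² = -2 + 36 = 34)
C = -1020 (C = -30*34 = -1020)
(-1117 + C) + 1/(((716 - 1*(-666)) - 578) + 772) = (-1117 - 1020) + 1/(((716 - 1*(-666)) - 578) + 772) = -2137 + 1/(((716 + 666) - 578) + 772) = -2137 + 1/((1382 - 578) + 772) = -2137 + 1/(804 + 772) = -2137 + 1/1576 = -3367911/1576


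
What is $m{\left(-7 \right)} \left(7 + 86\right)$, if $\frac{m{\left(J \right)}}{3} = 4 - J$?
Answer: $3069$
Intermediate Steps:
$m{\left(J \right)} = 12 - 3 J$ ($m{\left(J \right)} = 3 \left(4 - J\right) = 12 - 3 J$)
$m{\left(-7 \right)} \left(7 + 86\right) = \left(12 - -21\right) \left(7 + 86\right) = \left(12 + 21\right) 93 = 33 \cdot 93 = 3069$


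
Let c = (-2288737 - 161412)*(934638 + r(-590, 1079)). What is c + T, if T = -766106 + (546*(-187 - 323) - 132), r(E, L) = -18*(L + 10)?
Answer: -2241975585062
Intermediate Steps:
r(E, L) = -180 - 18*L (r(E, L) = -18*(10 + L) = -180 - 18*L)
c = -2241974540364 (c = (-2288737 - 161412)*(934638 + (-180 - 18*1079)) = -2450149*(934638 + (-180 - 19422)) = -2450149*(934638 - 19602) = -2450149*915036 = -2241974540364)
T = -1044698 (T = -766106 + (546*(-510) - 132) = -766106 + (-278460 - 132) = -766106 - 278592 = -1044698)
c + T = -2241974540364 - 1044698 = -2241975585062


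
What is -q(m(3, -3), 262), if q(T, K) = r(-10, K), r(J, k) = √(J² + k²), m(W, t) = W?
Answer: -2*√17186 ≈ -262.19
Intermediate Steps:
q(T, K) = √(100 + K²) (q(T, K) = √((-10)² + K²) = √(100 + K²))
-q(m(3, -3), 262) = -√(100 + 262²) = -√(100 + 68644) = -√68744 = -2*√17186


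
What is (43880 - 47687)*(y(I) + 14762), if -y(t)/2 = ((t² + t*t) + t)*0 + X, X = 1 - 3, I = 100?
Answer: -56214162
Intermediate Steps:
X = -2
y(t) = 4 (y(t) = -2*(((t² + t*t) + t)*0 - 2) = -2*(((t² + t²) + t)*0 - 2) = -2*((2*t² + t)*0 - 2) = -2*((t + 2*t²)*0 - 2) = -2*(0 - 2) = -2*(-2) = 4)
(43880 - 47687)*(y(I) + 14762) = (43880 - 47687)*(4 + 14762) = -3807*14766 = -56214162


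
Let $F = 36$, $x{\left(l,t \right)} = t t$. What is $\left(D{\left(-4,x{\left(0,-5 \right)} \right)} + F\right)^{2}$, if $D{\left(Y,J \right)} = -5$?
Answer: $961$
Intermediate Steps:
$x{\left(l,t \right)} = t^{2}$
$\left(D{\left(-4,x{\left(0,-5 \right)} \right)} + F\right)^{2} = \left(-5 + 36\right)^{2} = 31^{2} = 961$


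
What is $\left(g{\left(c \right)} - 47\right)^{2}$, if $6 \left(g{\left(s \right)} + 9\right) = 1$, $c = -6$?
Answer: $\frac{112225}{36} \approx 3117.4$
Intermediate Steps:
$g{\left(s \right)} = - \frac{53}{6}$ ($g{\left(s \right)} = -9 + \frac{1}{6} \cdot 1 = -9 + \frac{1}{6} = - \frac{53}{6}$)
$\left(g{\left(c \right)} - 47\right)^{2} = \left(- \frac{53}{6} - 47\right)^{2} = \left(- \frac{335}{6}\right)^{2} = \frac{112225}{36}$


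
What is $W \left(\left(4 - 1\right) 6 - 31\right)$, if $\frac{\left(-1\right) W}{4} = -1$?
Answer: $-52$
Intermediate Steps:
$W = 4$ ($W = \left(-4\right) \left(-1\right) = 4$)
$W \left(\left(4 - 1\right) 6 - 31\right) = 4 \left(\left(4 - 1\right) 6 - 31\right) = 4 \left(3 \cdot 6 - 31\right) = 4 \left(18 - 31\right) = 4 \left(-13\right) = -52$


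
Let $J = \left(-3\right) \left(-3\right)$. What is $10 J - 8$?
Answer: $82$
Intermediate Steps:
$J = 9$
$10 J - 8 = 10 \cdot 9 - 8 = 90 - 8 = 82$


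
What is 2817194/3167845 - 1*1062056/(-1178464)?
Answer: 835548812417/466648911260 ≈ 1.7905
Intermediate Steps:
2817194/3167845 - 1*1062056/(-1178464) = 2817194*(1/3167845) - 1062056*(-1/1178464) = 2817194/3167845 + 132757/147308 = 835548812417/466648911260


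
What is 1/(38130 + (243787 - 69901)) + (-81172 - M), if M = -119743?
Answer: 8177669137/212016 ≈ 38571.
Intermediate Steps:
1/(38130 + (243787 - 69901)) + (-81172 - M) = 1/(38130 + (243787 - 69901)) + (-81172 - 1*(-119743)) = 1/(38130 + 173886) + (-81172 + 119743) = 1/212016 + 38571 = 8177669137/212016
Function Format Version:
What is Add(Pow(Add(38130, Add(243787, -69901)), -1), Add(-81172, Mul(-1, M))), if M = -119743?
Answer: Rational(8177669137, 212016) ≈ 38571.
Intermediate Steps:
Add(Pow(Add(38130, Add(243787, -69901)), -1), Add(-81172, Mul(-1, M))) = Add(Pow(Add(38130, Add(243787, -69901)), -1), Add(-81172, Mul(-1, -119743))) = Add(Pow(Add(38130, 173886), -1), Add(-81172, 119743)) = Add(Pow(212016, -1), 38571) = Add(Rational(1, 212016), 38571) = Rational(8177669137, 212016)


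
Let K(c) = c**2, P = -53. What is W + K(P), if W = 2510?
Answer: 5319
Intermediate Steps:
W + K(P) = 2510 + (-53)**2 = 2510 + 2809 = 5319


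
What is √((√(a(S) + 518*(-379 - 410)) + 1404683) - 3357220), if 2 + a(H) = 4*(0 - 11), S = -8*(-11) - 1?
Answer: √(-1952537 + 2*I*√102187) ≈ 0.23 + 1397.3*I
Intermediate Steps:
S = 87 (S = 88 - 1 = 87)
a(H) = -46 (a(H) = -2 + 4*(0 - 11) = -2 + 4*(-11) = -2 - 44 = -46)
√((√(a(S) + 518*(-379 - 410)) + 1404683) - 3357220) = √((√(-46 + 518*(-379 - 410)) + 1404683) - 3357220) = √((√(-46 + 518*(-789)) + 1404683) - 3357220) = √((√(-46 - 408702) + 1404683) - 3357220) = √((√(-408748) + 1404683) - 3357220) = √((2*I*√102187 + 1404683) - 3357220) = √((1404683 + 2*I*√102187) - 3357220) = √(-1952537 + 2*I*√102187)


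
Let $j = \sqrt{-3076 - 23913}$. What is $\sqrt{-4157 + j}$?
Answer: $\sqrt{-4157 + i \sqrt{26989}} \approx 1.274 + 64.487 i$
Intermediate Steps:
$j = i \sqrt{26989}$ ($j = \sqrt{-26989} = i \sqrt{26989} \approx 164.28 i$)
$\sqrt{-4157 + j} = \sqrt{-4157 + i \sqrt{26989}}$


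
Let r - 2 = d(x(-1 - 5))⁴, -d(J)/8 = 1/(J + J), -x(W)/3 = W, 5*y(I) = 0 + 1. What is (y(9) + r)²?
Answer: 5220207001/1076168025 ≈ 4.8507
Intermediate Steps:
y(I) = ⅕ (y(I) = (0 + 1)/5 = (⅕)*1 = ⅕)
x(W) = -3*W
d(J) = -4/J (d(J) = -8/(J + J) = -8*1/(2*J) = -4/J)
r = 13138/6561 (r = 2 + (-4*(-1/(3*(-1 - 5))))⁴ = 2 + (-4/((-3*(-6))))⁴ = 2 + (-4/18)⁴ = 2 + (-4*1/18)⁴ = 2 + (-2/9)⁴ = 2 + 16/6561 = 13138/6561 ≈ 2.0024)
(y(9) + r)² = (⅕ + 13138/6561)² = (72251/32805)² = 5220207001/1076168025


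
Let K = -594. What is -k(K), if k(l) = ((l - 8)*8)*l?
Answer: -2860704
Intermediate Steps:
k(l) = l*(-64 + 8*l) (k(l) = ((-8 + l)*8)*l = (-64 + 8*l)*l = l*(-64 + 8*l))
-k(K) = -8*(-594)*(-8 - 594) = -8*(-594)*(-602) = -1*2860704 = -2860704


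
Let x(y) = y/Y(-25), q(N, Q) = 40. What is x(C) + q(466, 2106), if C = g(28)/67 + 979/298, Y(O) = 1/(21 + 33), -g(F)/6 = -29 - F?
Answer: 4922063/9983 ≈ 493.04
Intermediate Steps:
g(F) = 174 + 6*F (g(F) = -6*(-29 - F) = 174 + 6*F)
Y(O) = 1/54
C = 167509/19966 (C = (174 + 6*28)/67 + 979/298 = (174 + 168)*(1/67) + 979*(1/298) = 342*(1/67) + 979/298 = 342/67 + 979/298 = 167509/19966 ≈ 8.3897)
x(y) = 54*y (x(y) = y/(1/54) = y*54 = 54*y)
x(C) + q(466, 2106) = 54*(167509/19966) + 40 = 4522743/9983 + 40 = 4922063/9983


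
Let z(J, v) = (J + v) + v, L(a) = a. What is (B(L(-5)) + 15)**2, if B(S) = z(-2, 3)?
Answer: 361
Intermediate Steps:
z(J, v) = J + 2*v
B(S) = 4 (B(S) = -2 + 2*3 = -2 + 6 = 4)
(B(L(-5)) + 15)**2 = (4 + 15)**2 = 19**2 = 361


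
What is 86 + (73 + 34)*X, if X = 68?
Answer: 7362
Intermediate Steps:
86 + (73 + 34)*X = 86 + (73 + 34)*68 = 86 + 107*68 = 86 + 7276 = 7362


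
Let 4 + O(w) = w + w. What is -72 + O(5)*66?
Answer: 324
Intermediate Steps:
O(w) = -4 + 2*w (O(w) = -4 + (w + w) = -4 + 2*w)
-72 + O(5)*66 = -72 + (-4 + 2*5)*66 = -72 + (-4 + 10)*66 = -72 + 6*66 = -72 + 396 = 324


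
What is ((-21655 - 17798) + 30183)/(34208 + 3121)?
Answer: -3090/12443 ≈ -0.24833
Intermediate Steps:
((-21655 - 17798) + 30183)/(34208 + 3121) = (-39453 + 30183)/37329 = -9270*1/37329 = -3090/12443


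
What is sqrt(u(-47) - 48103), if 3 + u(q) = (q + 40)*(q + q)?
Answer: 6*I*sqrt(1318) ≈ 217.83*I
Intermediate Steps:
u(q) = -3 + 2*q*(40 + q) (u(q) = -3 + (q + 40)*(q + q) = -3 + (40 + q)*(2*q) = -3 + 2*q*(40 + q))
sqrt(u(-47) - 48103) = sqrt((-3 + 2*(-47)**2 + 80*(-47)) - 48103) = sqrt((-3 + 2*2209 - 3760) - 48103) = sqrt((-3 + 4418 - 3760) - 48103) = sqrt(655 - 48103) = sqrt(-47448) = 6*I*sqrt(1318)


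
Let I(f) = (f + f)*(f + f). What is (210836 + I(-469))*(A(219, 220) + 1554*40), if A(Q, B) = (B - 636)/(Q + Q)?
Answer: 4949081201920/73 ≈ 6.7796e+10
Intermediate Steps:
I(f) = 4*f² (I(f) = (2*f)*(2*f) = 4*f²)
A(Q, B) = (-636 + B)/(2*Q) (A(Q, B) = (-636 + B)/((2*Q)) = (-636 + B)*(1/(2*Q)) = (-636 + B)/(2*Q))
(210836 + I(-469))*(A(219, 220) + 1554*40) = (210836 + 4*(-469)²)*((½)*(-636 + 220)/219 + 1554*40) = (210836 + 4*219961)*((½)*(1/219)*(-416) + 62160) = (210836 + 879844)*(-208/219 + 62160) = 1090680*(13612832/219) = 4949081201920/73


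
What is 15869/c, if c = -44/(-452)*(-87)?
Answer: -1793197/957 ≈ -1873.8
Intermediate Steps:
c = -957/113 (c = -44*(-1/452)*(-87) = (11/113)*(-87) = -957/113 ≈ -8.4690)
15869/c = 15869/(-957/113) = 15869*(-113/957) = -1793197/957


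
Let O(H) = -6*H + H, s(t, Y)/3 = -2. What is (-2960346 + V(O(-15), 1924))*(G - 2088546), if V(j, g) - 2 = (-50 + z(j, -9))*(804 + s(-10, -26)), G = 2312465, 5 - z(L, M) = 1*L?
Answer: -684319751576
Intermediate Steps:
z(L, M) = 5 - L
s(t, Y) = -6 (s(t, Y) = 3*(-2) = -6)
O(H) = -5*H
V(j, g) = -35908 - 798*j (V(j, g) = 2 + (-50 + (5 - j))*(804 - 6) = 2 + (-45 - j)*798 = 2 + (-35910 - 798*j) = -35908 - 798*j)
(-2960346 + V(O(-15), 1924))*(G - 2088546) = (-2960346 + (-35908 - (-3990)*(-15)))*(2312465 - 2088546) = (-2960346 + (-35908 - 798*75))*223919 = (-2960346 + (-35908 - 59850))*223919 = (-2960346 - 95758)*223919 = -3056104*223919 = -684319751576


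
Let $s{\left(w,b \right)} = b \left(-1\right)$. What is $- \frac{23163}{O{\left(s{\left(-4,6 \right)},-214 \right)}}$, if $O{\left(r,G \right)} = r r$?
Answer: $- \frac{7721}{12} \approx -643.42$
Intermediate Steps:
$s{\left(w,b \right)} = - b$
$O{\left(r,G \right)} = r^{2}$
$- \frac{23163}{O{\left(s{\left(-4,6 \right)},-214 \right)}} = - \frac{23163}{\left(\left(-1\right) 6\right)^{2}} = - \frac{23163}{\left(-6\right)^{2}} = - \frac{23163}{36} = \left(-23163\right) \frac{1}{36} = - \frac{7721}{12}$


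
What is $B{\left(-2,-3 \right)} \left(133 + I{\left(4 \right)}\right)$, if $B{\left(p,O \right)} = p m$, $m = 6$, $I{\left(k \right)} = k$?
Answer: $-1644$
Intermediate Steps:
$B{\left(p,O \right)} = 6 p$ ($B{\left(p,O \right)} = p 6 = 6 p$)
$B{\left(-2,-3 \right)} \left(133 + I{\left(4 \right)}\right) = 6 \left(-2\right) \left(133 + 4\right) = \left(-12\right) 137 = -1644$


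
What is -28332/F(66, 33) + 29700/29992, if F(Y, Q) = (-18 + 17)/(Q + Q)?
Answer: 14020607601/7498 ≈ 1.8699e+6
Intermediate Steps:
F(Y, Q) = -1/(2*Q)
-28332/F(66, 33) + 29700/29992 = -28332/((-½/33)) + 29700/29992 = -28332/((-½*1/33)) + 29700*(1/29992) = -28332/(-1/66) + 7425/7498 = -28332*(-66) + 7425/7498 = 1869912 + 7425/7498 = 14020607601/7498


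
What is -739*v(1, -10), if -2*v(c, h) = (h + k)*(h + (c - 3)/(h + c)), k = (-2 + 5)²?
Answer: 32516/9 ≈ 3612.9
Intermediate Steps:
k = 9 (k = 3² = 9)
v(c, h) = -(9 + h)*(h + (-3 + c)/(c + h))/2 (v(c, h) = -(h + 9)*(h + (c - 3)/(h + c))/2 = -(9 + h)*(h + (-3 + c)/(c + h))/2)
-739*v(1, -10) = -739*(27 - 1*(-10)³ - 9*1 - 9*(-10)² + 3*(-10) - 1*1*(-10)² - 10*1*(-10))/(2*(1 - 10)) = -739*(27 - 1*(-1000) - 9 - 9*100 - 30 - 1*1*100 + 100)/(2*(-9)) = -739*(-1)*(27 + 1000 - 9 - 900 - 30 - 100 + 100)/(2*9) = -739*(-1)*88/(2*9) = -739*(-44/9) = 32516/9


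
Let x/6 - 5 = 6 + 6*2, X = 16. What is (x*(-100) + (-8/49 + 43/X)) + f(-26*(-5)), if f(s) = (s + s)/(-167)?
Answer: -1806679747/130928 ≈ -13799.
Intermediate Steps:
x = 138 (x = 30 + 6*(6 + 6*2) = 30 + 6*(6 + 12) = 30 + 6*18 = 30 + 108 = 138)
f(s) = -2*s/167 (f(s) = (2*s)*(-1/167) = -2*s/167)
(x*(-100) + (-8/49 + 43/X)) + f(-26*(-5)) = (138*(-100) + (-8/49 + 43/16)) - (-52)*(-5)/167 = (-13800 + (-8*1/49 + 43*(1/16))) - 2/167*130 = (-13800 + (-8/49 + 43/16)) - 260/167 = (-13800 + 1979/784) - 260/167 = -10817221/784 - 260/167 = -1806679747/130928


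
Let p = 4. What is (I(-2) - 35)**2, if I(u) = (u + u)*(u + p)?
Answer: 1849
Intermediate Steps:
I(u) = 2*u*(4 + u) (I(u) = (u + u)*(u + 4) = (2*u)*(4 + u) = 2*u*(4 + u))
(I(-2) - 35)**2 = (2*(-2)*(4 - 2) - 35)**2 = (2*(-2)*2 - 35)**2 = (-8 - 35)**2 = (-43)**2 = 1849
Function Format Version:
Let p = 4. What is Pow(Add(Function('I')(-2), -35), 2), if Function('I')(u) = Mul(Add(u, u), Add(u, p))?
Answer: 1849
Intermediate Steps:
Function('I')(u) = Mul(2, u, Add(4, u)) (Function('I')(u) = Mul(Add(u, u), Add(u, 4)) = Mul(Mul(2, u), Add(4, u)) = Mul(2, u, Add(4, u)))
Pow(Add(Function('I')(-2), -35), 2) = Pow(Add(Mul(2, -2, Add(4, -2)), -35), 2) = Pow(Add(Mul(2, -2, 2), -35), 2) = Pow(Add(-8, -35), 2) = Pow(-43, 2) = 1849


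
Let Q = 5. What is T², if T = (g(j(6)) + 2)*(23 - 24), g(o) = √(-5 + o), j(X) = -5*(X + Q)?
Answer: -56 + 8*I*√15 ≈ -56.0 + 30.984*I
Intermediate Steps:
j(X) = -25 - 5*X (j(X) = -5*(X + 5) = -5*(5 + X) = -25 - 5*X)
T = -2 - 2*I*√15 (T = (√(-5 + (-25 - 5*6)) + 2)*(23 - 24) = (√(-5 + (-25 - 30)) + 2)*(-1) = (√(-5 - 55) + 2)*(-1) = (√(-60) + 2)*(-1) = (2*I*√15 + 2)*(-1) = (2 + 2*I*√15)*(-1) = -2 - 2*I*√15 ≈ -2.0 - 7.746*I)
T² = (-2 - 2*I*√15)²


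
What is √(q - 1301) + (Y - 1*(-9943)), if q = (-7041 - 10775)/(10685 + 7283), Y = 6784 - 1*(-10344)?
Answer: 27071 + I*√6567917158/2246 ≈ 27071.0 + 36.083*I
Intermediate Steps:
Y = 17128 (Y = 6784 + 10344 = 17128)
q = -2227/2246 (q = -17816/17968 = -17816*1/17968 = -2227/2246 ≈ -0.99154)
√(q - 1301) + (Y - 1*(-9943)) = √(-2227/2246 - 1301) + (17128 - 1*(-9943)) = √(-2924273/2246) + (17128 + 9943) = I*√6567917158/2246 + 27071 = 27071 + I*√6567917158/2246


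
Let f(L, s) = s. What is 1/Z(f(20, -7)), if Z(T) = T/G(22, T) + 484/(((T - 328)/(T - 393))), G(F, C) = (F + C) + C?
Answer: 536/309291 ≈ 0.0017330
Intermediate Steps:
G(F, C) = F + 2*C (G(F, C) = (C + F) + C = F + 2*C)
Z(T) = T/(22 + 2*T) + 484*(-393 + T)/(-328 + T) (Z(T) = T/(22 + 2*T) + 484/(((T - 328)/(T - 393))) = T/(22 + 2*T) + 484/(((-328 + T)/(-393 + T))) = T/(22 + 2*T) + 484*((-393 + T)/(-328 + T)) = T/(22 + 2*T) + 484*(-393 + T)/(-328 + T))
1/Z(f(20, -7)) = 1/(3*(-1394888 - 123368*(-7) + 323*(-7)²)/(2*(-3608 + (-7)² - 317*(-7)))) = 1/(3*(-1394888 + 863576 + 323*49)/(2*(-3608 + 49 + 2219))) = 1/((3/2)*(-1394888 + 863576 + 15827)/(-1340)) = 1/((3/2)*(-1/1340)*(-515485)) = 1/(309291/536) = 536/309291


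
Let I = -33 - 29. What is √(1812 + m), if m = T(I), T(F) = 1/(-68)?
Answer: √2094655/34 ≈ 42.567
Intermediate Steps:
I = -62
T(F) = -1/68
m = -1/68 ≈ -0.014706
√(1812 + m) = √(1812 - 1/68) = √(123215/68) = √2094655/34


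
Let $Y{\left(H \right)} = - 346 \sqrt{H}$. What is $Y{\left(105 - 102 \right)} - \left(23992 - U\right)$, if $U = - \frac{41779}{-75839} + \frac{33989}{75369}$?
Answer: $- \frac{137130376374050}{5715909591} - 346 \sqrt{3} \approx -24590.0$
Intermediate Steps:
$U = \frac{5726533222}{5715909591}$ ($U = \left(-41779\right) \left(- \frac{1}{75839}\right) + 33989 \cdot \frac{1}{75369} = \frac{41779}{75839} + \frac{33989}{75369} = \frac{5726533222}{5715909591} \approx 1.0019$)
$Y{\left(105 - 102 \right)} - \left(23992 - U\right) = - 346 \sqrt{105 - 102} - \left(23992 - \frac{5726533222}{5715909591}\right) = - 346 \sqrt{3} - \left(23992 - \frac{5726533222}{5715909591}\right) = - 346 \sqrt{3} - \frac{137130376374050}{5715909591} = - \frac{137130376374050}{5715909591} - 346 \sqrt{3}$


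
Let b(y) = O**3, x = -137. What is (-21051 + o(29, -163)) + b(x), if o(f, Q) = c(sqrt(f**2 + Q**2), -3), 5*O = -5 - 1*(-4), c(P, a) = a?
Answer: -2631751/125 ≈ -21054.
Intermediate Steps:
O = -1/5 (O = (-5 - 1*(-4))/5 = (-5 + 4)/5 = (1/5)*(-1) = -1/5 ≈ -0.20000)
o(f, Q) = -3
b(y) = -1/125 (b(y) = (-1/5)**3 = -1/125)
(-21051 + o(29, -163)) + b(x) = (-21051 - 3) - 1/125 = -21054 - 1/125 = -2631751/125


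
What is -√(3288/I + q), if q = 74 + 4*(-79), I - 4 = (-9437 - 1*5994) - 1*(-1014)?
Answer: -I*√50319155642/14413 ≈ -15.564*I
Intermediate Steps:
I = -14413 (I = 4 + ((-9437 - 1*5994) - 1*(-1014)) = 4 + ((-9437 - 5994) + 1014) = 4 + (-15431 + 1014) = 4 - 14417 = -14413)
q = -242 (q = 74 - 316 = -242)
-√(3288/I + q) = -√(3288/(-14413) - 242) = -√(3288*(-1/14413) - 242) = -√(-3288/14413 - 242) = -√(-3491234/14413) = -I*√50319155642/14413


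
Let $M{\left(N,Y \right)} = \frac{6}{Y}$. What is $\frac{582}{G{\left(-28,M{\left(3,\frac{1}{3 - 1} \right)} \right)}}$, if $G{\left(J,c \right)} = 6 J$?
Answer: $- \frac{97}{28} \approx -3.4643$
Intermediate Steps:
$\frac{582}{G{\left(-28,M{\left(3,\frac{1}{3 - 1} \right)} \right)}} = \frac{582}{6 \left(-28\right)} = \frac{582}{-168} = 582 \left(- \frac{1}{168}\right) = - \frac{97}{28}$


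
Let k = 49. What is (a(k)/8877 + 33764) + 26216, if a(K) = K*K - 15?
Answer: 532444846/8877 ≈ 59980.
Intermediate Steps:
a(K) = -15 + K² (a(K) = K² - 15 = -15 + K²)
(a(k)/8877 + 33764) + 26216 = ((-15 + 49²)/8877 + 33764) + 26216 = ((-15 + 2401)*(1/8877) + 33764) + 26216 = (2386*(1/8877) + 33764) + 26216 = (2386/8877 + 33764) + 26216 = 299725414/8877 + 26216 = 532444846/8877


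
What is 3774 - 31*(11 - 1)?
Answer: 3464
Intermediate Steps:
3774 - 31*(11 - 1) = 3774 - 31*10 = 3774 - 1*310 = 3774 - 310 = 3464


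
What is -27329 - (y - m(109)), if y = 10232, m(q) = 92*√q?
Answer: -37561 + 92*√109 ≈ -36601.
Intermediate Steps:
-27329 - (y - m(109)) = -27329 - (10232 - 92*√109) = -27329 + (-10232 + 92*√109) = -37561 + 92*√109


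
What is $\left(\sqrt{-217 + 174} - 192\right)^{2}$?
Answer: $\left(192 - i \sqrt{43}\right)^{2} \approx 36821.0 - 2518.1 i$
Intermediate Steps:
$\left(\sqrt{-217 + 174} - 192\right)^{2} = \left(\sqrt{-43} - 192\right)^{2} = \left(i \sqrt{43} - 192\right)^{2} = \left(-192 + i \sqrt{43}\right)^{2}$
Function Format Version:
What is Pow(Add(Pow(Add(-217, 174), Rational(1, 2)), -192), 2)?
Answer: Pow(Add(192, Mul(-1, I, Pow(43, Rational(1, 2)))), 2) ≈ Add(36821., Mul(-2518.1, I))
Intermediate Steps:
Pow(Add(Pow(Add(-217, 174), Rational(1, 2)), -192), 2) = Pow(Add(Pow(-43, Rational(1, 2)), -192), 2) = Pow(Add(Mul(I, Pow(43, Rational(1, 2))), -192), 2) = Pow(Add(-192, Mul(I, Pow(43, Rational(1, 2)))), 2)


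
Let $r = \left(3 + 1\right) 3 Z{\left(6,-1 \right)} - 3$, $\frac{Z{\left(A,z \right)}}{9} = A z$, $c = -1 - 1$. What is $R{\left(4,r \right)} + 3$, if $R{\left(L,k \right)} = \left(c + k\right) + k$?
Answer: $-1301$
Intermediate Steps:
$c = -2$ ($c = -1 - 1 = -2$)
$Z{\left(A,z \right)} = 9 A z$
$r = -651$ ($r = \left(3 + 1\right) 3 \cdot 9 \cdot 6 \left(-1\right) - 3 = 4 \cdot 3 \left(-54\right) - 3 = 12 \left(-54\right) - 3 = -648 - 3 = -651$)
$R{\left(L,k \right)} = -2 + 2 k$ ($R{\left(L,k \right)} = \left(-2 + k\right) + k = -2 + 2 k$)
$R{\left(4,r \right)} + 3 = \left(-2 + 2 \left(-651\right)\right) + 3 = \left(-2 - 1302\right) + 3 = -1304 + 3 = -1301$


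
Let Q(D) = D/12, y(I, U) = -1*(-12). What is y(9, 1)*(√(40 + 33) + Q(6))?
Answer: 6 + 12*√73 ≈ 108.53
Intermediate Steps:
y(I, U) = 12
Q(D) = D/12 (Q(D) = D*(1/12) = D/12)
y(9, 1)*(√(40 + 33) + Q(6)) = 12*(√(40 + 33) + (1/12)*6) = 12*(√73 + ½) = 12*(½ + √73) = 6 + 12*√73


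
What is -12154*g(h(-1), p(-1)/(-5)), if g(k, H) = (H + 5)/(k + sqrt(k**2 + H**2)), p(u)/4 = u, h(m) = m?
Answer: 352466/(5*(1 - sqrt(41)/5)) ≈ -2.5120e+5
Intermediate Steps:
p(u) = 4*u
g(k, H) = (5 + H)/(k + sqrt(H**2 + k**2))
-12154*g(h(-1), p(-1)/(-5)) = -12154*(5 + (4*(-1))/(-5))/(-1 + sqrt(((4*(-1))/(-5))**2 + (-1)**2)) = -12154*(5 - 4*(-1/5))/(-1 + sqrt((-4*(-1/5))**2 + 1)) = -12154*(5 + 4/5)/(-1 + sqrt((4/5)**2 + 1)) = -12154*29/((-1 + sqrt(16/25 + 1))*5) = -12154*29/((-1 + sqrt(41/25))*5) = -12154*29/((-1 + sqrt(41)/5)*5) = -352466/(5*(-1 + sqrt(41)/5))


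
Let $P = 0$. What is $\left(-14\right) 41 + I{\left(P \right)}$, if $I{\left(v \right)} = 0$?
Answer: $-574$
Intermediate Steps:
$\left(-14\right) 41 + I{\left(P \right)} = \left(-14\right) 41 + 0 = -574 + 0 = -574$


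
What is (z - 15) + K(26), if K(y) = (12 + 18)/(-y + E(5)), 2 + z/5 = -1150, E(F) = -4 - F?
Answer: -40431/7 ≈ -5775.9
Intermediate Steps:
z = -5760 (z = -10 + 5*(-1150) = -10 - 5750 = -5760)
K(y) = 30/(-9 - y) (K(y) = (12 + 18)/(-y + (-4 - 1*5)) = 30/(-y + (-4 - 5)) = 30/(-y - 9) = 30/(-9 - y))
(z - 15) + K(26) = (-5760 - 15) - 30/(9 + 26) = -5775 - 30/35 = -5775 - 30*1/35 = -5775 - 6/7 = -40431/7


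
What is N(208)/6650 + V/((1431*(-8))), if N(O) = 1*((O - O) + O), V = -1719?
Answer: 767363/4229400 ≈ 0.18144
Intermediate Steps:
N(O) = O (N(O) = 1*(0 + O) = 1*O = O)
N(208)/6650 + V/((1431*(-8))) = 208/6650 - 1719/(1431*(-8)) = 208*(1/6650) - 1719/(-11448) = 104/3325 - 1719*(-1/11448) = 104/3325 + 191/1272 = 767363/4229400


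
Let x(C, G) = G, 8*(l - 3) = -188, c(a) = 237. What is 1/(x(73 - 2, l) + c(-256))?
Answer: 2/433 ≈ 0.0046189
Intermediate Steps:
l = -41/2 (l = 3 + (⅛)*(-188) = 3 - 47/2 = -41/2 ≈ -20.500)
1/(x(73 - 2, l) + c(-256)) = 1/(-41/2 + 237) = 1/(433/2) = 2/433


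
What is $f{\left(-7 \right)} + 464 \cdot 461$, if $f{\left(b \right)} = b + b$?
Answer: $213890$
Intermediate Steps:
$f{\left(b \right)} = 2 b$
$f{\left(-7 \right)} + 464 \cdot 461 = 2 \left(-7\right) + 464 \cdot 461 = -14 + 213904 = 213890$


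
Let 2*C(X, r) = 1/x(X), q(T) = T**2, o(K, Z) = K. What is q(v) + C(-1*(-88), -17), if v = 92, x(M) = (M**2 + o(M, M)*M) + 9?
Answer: 262333217/30994 ≈ 8464.0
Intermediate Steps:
x(M) = 9 + 2*M**2 (x(M) = (M**2 + M*M) + 9 = (M**2 + M**2) + 9 = 2*M**2 + 9 = 9 + 2*M**2)
C(X, r) = 1/(2*(9 + 2*X**2))
q(v) + C(-1*(-88), -17) = 92**2 + 1/(2*(9 + 2*(-1*(-88))**2)) = 8464 + 1/(2*(9 + 2*88**2)) = 8464 + 1/(2*(9 + 2*7744)) = 8464 + 1/(2*(9 + 15488)) = 8464 + (1/2)/15497 = 8464 + (1/2)*(1/15497) = 8464 + 1/30994 = 262333217/30994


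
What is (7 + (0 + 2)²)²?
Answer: 121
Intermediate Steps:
(7 + (0 + 2)²)² = (7 + 2²)² = (7 + 4)² = 11² = 121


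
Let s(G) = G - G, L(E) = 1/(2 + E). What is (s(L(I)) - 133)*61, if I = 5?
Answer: -8113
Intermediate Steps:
s(G) = 0
(s(L(I)) - 133)*61 = (0 - 133)*61 = -133*61 = -8113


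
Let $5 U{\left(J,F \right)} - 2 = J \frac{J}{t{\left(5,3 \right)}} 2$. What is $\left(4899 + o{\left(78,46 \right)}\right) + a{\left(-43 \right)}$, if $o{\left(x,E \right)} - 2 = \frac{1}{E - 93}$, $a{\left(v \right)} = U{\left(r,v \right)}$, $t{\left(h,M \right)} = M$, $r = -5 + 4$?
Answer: $\frac{3455566}{705} \approx 4901.5$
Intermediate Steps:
$r = -1$
$U{\left(J,F \right)} = \frac{2}{5} + \frac{2 J^{2}}{15}$ ($U{\left(J,F \right)} = \frac{2}{5} + \frac{J \frac{J}{3} \cdot 2}{5} = \frac{2}{5} + \frac{\frac{J^{2}}{3} \cdot 2}{5} = \frac{2}{5} + \frac{\frac{2}{3} J^{2}}{5} = \frac{2}{5} + \frac{2 J^{2}}{15}$)
$a{\left(v \right)} = \frac{8}{15}$ ($a{\left(v \right)} = \frac{2}{5} + \frac{2 \left(-1\right)^{2}}{15} = \frac{2}{5} + \frac{2}{15} \cdot 1 = \frac{2}{5} + \frac{2}{15} = \frac{8}{15}$)
$o{\left(x,E \right)} = 2 + \frac{1}{-93 + E}$ ($o{\left(x,E \right)} = 2 + \frac{1}{E - 93} = 2 + \frac{1}{-93 + E}$)
$\left(4899 + o{\left(78,46 \right)}\right) + a{\left(-43 \right)} = \left(4899 + \frac{-185 + 2 \cdot 46}{-93 + 46}\right) + \frac{8}{15} = \left(4899 + \frac{-185 + 92}{-47}\right) + \frac{8}{15} = \left(4899 - - \frac{93}{47}\right) + \frac{8}{15} = \left(4899 + \frac{93}{47}\right) + \frac{8}{15} = \frac{230346}{47} + \frac{8}{15} = \frac{3455566}{705}$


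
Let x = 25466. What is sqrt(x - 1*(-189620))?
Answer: sqrt(215086) ≈ 463.77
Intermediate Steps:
sqrt(x - 1*(-189620)) = sqrt(25466 - 1*(-189620)) = sqrt(25466 + 189620) = sqrt(215086)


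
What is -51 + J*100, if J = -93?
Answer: -9351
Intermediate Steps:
-51 + J*100 = -51 - 93*100 = -51 - 9300 = -9351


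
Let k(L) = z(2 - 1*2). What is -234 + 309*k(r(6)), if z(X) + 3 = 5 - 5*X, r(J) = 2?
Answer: 384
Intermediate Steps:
z(X) = 2 - 5*X (z(X) = -3 + (5 - 5*X) = 2 - 5*X)
k(L) = 2 (k(L) = 2 - 5*(2 - 1*2) = 2 - 5*(2 - 2) = 2 - 5*0 = 2 + 0 = 2)
-234 + 309*k(r(6)) = -234 + 309*2 = -234 + 618 = 384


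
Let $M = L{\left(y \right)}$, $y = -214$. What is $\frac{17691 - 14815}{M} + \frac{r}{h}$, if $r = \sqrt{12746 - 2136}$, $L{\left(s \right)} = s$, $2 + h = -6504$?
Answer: $- \frac{1438}{107} - \frac{\sqrt{10610}}{6506} \approx -13.455$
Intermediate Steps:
$h = -6506$ ($h = -2 - 6504 = -6506$)
$M = -214$
$r = \sqrt{10610} \approx 103.0$
$\frac{17691 - 14815}{M} + \frac{r}{h} = \frac{17691 - 14815}{-214} + \frac{\sqrt{10610}}{-6506} = \left(17691 - 14815\right) \left(- \frac{1}{214}\right) + \sqrt{10610} \left(- \frac{1}{6506}\right) = 2876 \left(- \frac{1}{214}\right) - \frac{\sqrt{10610}}{6506} = - \frac{1438}{107} - \frac{\sqrt{10610}}{6506}$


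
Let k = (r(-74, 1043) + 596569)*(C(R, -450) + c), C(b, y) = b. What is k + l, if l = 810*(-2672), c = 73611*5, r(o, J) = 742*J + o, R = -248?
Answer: 504040916287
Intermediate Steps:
r(o, J) = o + 742*J
c = 368055
l = -2164320
k = 504043080607 (k = ((-74 + 742*1043) + 596569)*(-248 + 368055) = ((-74 + 773906) + 596569)*367807 = (773832 + 596569)*367807 = 1370401*367807 = 504043080607)
k + l = 504043080607 - 2164320 = 504040916287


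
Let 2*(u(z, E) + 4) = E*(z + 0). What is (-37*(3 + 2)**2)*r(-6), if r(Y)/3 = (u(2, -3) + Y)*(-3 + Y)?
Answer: -324675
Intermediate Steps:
u(z, E) = -4 + E*z/2 (u(z, E) = -4 + (E*(z + 0))/2 = -4 + (E*z)/2 = -4 + E*z/2)
r(Y) = 3*(-7 + Y)*(-3 + Y) (r(Y) = 3*(((-4 + (1/2)*(-3)*2) + Y)*(-3 + Y)) = 3*(((-4 - 3) + Y)*(-3 + Y)) = 3*((-7 + Y)*(-3 + Y)) = 3*(-7 + Y)*(-3 + Y))
(-37*(3 + 2)**2)*r(-6) = (-37*(3 + 2)**2)*(63 - 30*(-6) + 3*(-6)**2) = (-37*5**2)*(63 + 180 + 3*36) = (-37*25)*(63 + 180 + 108) = -925*351 = -324675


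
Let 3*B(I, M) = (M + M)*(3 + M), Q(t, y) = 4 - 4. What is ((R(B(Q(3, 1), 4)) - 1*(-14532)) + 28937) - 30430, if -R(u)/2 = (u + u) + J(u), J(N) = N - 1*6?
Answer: 12939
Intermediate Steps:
J(N) = -6 + N (J(N) = N - 6 = -6 + N)
Q(t, y) = 0
B(I, M) = 2*M*(3 + M)/3 (B(I, M) = ((M + M)*(3 + M))/3 = ((2*M)*(3 + M))/3 = (2*M*(3 + M))/3 = 2*M*(3 + M)/3)
R(u) = 12 - 6*u (R(u) = -2*((u + u) + (-6 + u)) = -2*(2*u + (-6 + u)) = -2*(-6 + 3*u) = 12 - 6*u)
((R(B(Q(3, 1), 4)) - 1*(-14532)) + 28937) - 30430 = (((12 - 4*4*(3 + 4)) - 1*(-14532)) + 28937) - 30430 = (((12 - 4*4*7) + 14532) + 28937) - 30430 = (((12 - 6*56/3) + 14532) + 28937) - 30430 = (((12 - 112) + 14532) + 28937) - 30430 = ((-100 + 14532) + 28937) - 30430 = (14432 + 28937) - 30430 = 43369 - 30430 = 12939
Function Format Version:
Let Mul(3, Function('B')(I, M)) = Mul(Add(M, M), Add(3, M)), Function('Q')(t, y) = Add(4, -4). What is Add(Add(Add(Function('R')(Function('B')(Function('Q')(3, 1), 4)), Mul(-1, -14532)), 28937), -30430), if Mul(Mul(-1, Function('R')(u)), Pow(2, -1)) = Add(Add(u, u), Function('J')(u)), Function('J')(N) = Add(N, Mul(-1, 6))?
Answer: 12939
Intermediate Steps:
Function('J')(N) = Add(-6, N) (Function('J')(N) = Add(N, -6) = Add(-6, N))
Function('Q')(t, y) = 0
Function('B')(I, M) = Mul(Rational(2, 3), M, Add(3, M)) (Function('B')(I, M) = Mul(Rational(1, 3), Mul(Add(M, M), Add(3, M))) = Mul(Rational(1, 3), Mul(Mul(2, M), Add(3, M))) = Mul(Rational(1, 3), Mul(2, M, Add(3, M))) = Mul(Rational(2, 3), M, Add(3, M)))
Function('R')(u) = Add(12, Mul(-6, u)) (Function('R')(u) = Mul(-2, Add(Add(u, u), Add(-6, u))) = Mul(-2, Add(Mul(2, u), Add(-6, u))) = Mul(-2, Add(-6, Mul(3, u))) = Add(12, Mul(-6, u)))
Add(Add(Add(Function('R')(Function('B')(Function('Q')(3, 1), 4)), Mul(-1, -14532)), 28937), -30430) = Add(Add(Add(Add(12, Mul(-6, Mul(Rational(2, 3), 4, Add(3, 4)))), Mul(-1, -14532)), 28937), -30430) = Add(Add(Add(Add(12, Mul(-6, Mul(Rational(2, 3), 4, 7))), 14532), 28937), -30430) = Add(Add(Add(Add(12, Mul(-6, Rational(56, 3))), 14532), 28937), -30430) = Add(Add(Add(Add(12, -112), 14532), 28937), -30430) = Add(Add(Add(-100, 14532), 28937), -30430) = Add(Add(14432, 28937), -30430) = Add(43369, -30430) = 12939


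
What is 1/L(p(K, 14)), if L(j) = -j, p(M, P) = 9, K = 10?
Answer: -⅑ ≈ -0.11111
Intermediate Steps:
1/L(p(K, 14)) = 1/(-1*9) = 1/(-9) = -⅑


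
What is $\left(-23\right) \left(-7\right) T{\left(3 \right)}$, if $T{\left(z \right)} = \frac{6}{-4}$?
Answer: $- \frac{483}{2} \approx -241.5$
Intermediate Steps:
$T{\left(z \right)} = - \frac{3}{2}$ ($T{\left(z \right)} = 6 \left(- \frac{1}{4}\right) = - \frac{3}{2}$)
$\left(-23\right) \left(-7\right) T{\left(3 \right)} = \left(-23\right) \left(-7\right) \left(- \frac{3}{2}\right) = 161 \left(- \frac{3}{2}\right) = - \frac{483}{2}$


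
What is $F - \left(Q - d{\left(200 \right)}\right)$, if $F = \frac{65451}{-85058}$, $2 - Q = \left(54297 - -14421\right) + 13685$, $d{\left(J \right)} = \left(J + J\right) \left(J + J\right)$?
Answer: $\frac{20618078807}{85058} \approx 2.424 \cdot 10^{5}$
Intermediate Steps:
$d{\left(J \right)} = 4 J^{2}$ ($d{\left(J \right)} = 2 J 2 J = 4 J^{2}$)
$Q = -82401$ ($Q = 2 - \left(\left(54297 - -14421\right) + 13685\right) = 2 - \left(\left(54297 + 14421\right) + 13685\right) = 2 - \left(68718 + 13685\right) = 2 - 82403 = -82401$)
$F = - \frac{65451}{85058}$ ($F = 65451 \left(- \frac{1}{85058}\right) = - \frac{65451}{85058} \approx -0.76949$)
$F - \left(Q - d{\left(200 \right)}\right) = - \frac{65451}{85058} - \left(-82401 - 4 \cdot 200^{2}\right) = - \frac{65451}{85058} + \left(4 \cdot 40000 + 82401\right) = - \frac{65451}{85058} + \left(160000 + 82401\right) = - \frac{65451}{85058} + 242401 = \frac{20618078807}{85058}$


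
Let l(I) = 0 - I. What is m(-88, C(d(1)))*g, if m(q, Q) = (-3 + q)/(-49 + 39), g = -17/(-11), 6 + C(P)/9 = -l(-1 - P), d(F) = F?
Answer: 1547/110 ≈ 14.064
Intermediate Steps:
l(I) = -I
C(P) = -63 - 9*P (C(P) = -54 + 9*(-(-1)*(-1 - P)) = -54 + 9*(-(1 + P)) = -54 + 9*(-1 - P) = -54 + (-9 - 9*P) = -63 - 9*P)
g = 17/11 (g = -17*(-1/11) = 17/11 ≈ 1.5455)
m(q, Q) = 3/10 - q/10 (m(q, Q) = (-3 + q)/(-10) = (-3 + q)*(-1/10) = 3/10 - q/10)
m(-88, C(d(1)))*g = (3/10 - 1/10*(-88))*(17/11) = (3/10 + 44/5)*(17/11) = (91/10)*(17/11) = 1547/110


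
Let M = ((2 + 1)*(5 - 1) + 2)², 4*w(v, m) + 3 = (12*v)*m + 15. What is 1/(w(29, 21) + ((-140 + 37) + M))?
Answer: 1/1923 ≈ 0.00052002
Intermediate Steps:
w(v, m) = 3 + 3*m*v (w(v, m) = -¾ + ((12*v)*m + 15)/4 = -¾ + (12*m*v + 15)/4 = -¾ + (15 + 12*m*v)/4 = -¾ + (15/4 + 3*m*v) = 3 + 3*m*v)
M = 196 (M = (3*4 + 2)² = (12 + 2)² = 14² = 196)
1/(w(29, 21) + ((-140 + 37) + M)) = 1/((3 + 3*21*29) + ((-140 + 37) + 196)) = 1/((3 + 1827) + (-103 + 196)) = 1/(1830 + 93) = 1/1923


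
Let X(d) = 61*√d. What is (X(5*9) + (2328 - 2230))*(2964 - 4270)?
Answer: -127988 - 238998*√5 ≈ -6.6240e+5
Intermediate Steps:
(X(5*9) + (2328 - 2230))*(2964 - 4270) = (61*√(5*9) + (2328 - 2230))*(2964 - 4270) = (61*√45 + 98)*(-1306) = (61*(3*√5) + 98)*(-1306) = (183*√5 + 98)*(-1306) = (98 + 183*√5)*(-1306) = -127988 - 238998*√5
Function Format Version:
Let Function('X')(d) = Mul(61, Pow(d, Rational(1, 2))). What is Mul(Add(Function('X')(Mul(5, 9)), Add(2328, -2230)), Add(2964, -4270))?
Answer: Add(-127988, Mul(-238998, Pow(5, Rational(1, 2)))) ≈ -6.6240e+5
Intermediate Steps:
Mul(Add(Function('X')(Mul(5, 9)), Add(2328, -2230)), Add(2964, -4270)) = Mul(Add(Mul(61, Pow(Mul(5, 9), Rational(1, 2))), Add(2328, -2230)), Add(2964, -4270)) = Mul(Add(Mul(61, Pow(45, Rational(1, 2))), 98), -1306) = Mul(Add(Mul(61, Mul(3, Pow(5, Rational(1, 2)))), 98), -1306) = Mul(Add(Mul(183, Pow(5, Rational(1, 2))), 98), -1306) = Mul(Add(98, Mul(183, Pow(5, Rational(1, 2)))), -1306) = Add(-127988, Mul(-238998, Pow(5, Rational(1, 2))))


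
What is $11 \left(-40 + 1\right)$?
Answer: $-429$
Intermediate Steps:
$11 \left(-40 + 1\right) = 11 \left(-39\right) = -429$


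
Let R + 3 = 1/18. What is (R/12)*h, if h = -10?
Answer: 265/108 ≈ 2.4537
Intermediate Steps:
R = -53/18 (R = -3 + 1/18 = -53/18 ≈ -2.9444)
(R/12)*h = -53/18/12*(-10) = -53/18*1/12*(-10) = -53/216*(-10) = 265/108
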